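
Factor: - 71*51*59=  - 213639 = - 3^1*17^1 * 59^1*71^1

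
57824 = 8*7228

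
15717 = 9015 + 6702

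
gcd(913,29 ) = 1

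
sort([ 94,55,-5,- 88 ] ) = [ - 88 , - 5,  55,94 ]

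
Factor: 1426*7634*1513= 2^2*11^1*17^1*23^1*31^1*89^1*347^1=   16470645092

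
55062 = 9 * 6118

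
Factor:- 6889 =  - 83^2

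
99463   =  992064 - 892601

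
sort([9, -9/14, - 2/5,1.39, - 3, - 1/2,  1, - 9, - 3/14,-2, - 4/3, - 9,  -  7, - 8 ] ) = [ - 9, - 9, - 8, - 7 , -3, - 2, - 4/3, - 9/14, - 1/2, - 2/5,-3/14,1, 1.39,9]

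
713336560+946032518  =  1659369078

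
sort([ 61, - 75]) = [ - 75,61]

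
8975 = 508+8467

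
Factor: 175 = 5^2*7^1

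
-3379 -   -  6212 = 2833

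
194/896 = 97/448 = 0.22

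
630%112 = 70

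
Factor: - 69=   -  3^1 *23^1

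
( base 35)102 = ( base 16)4cb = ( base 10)1227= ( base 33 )146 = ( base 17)443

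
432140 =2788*155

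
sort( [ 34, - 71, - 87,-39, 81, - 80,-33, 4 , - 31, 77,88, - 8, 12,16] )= [-87, - 80, - 71,  -  39, - 33,  -  31, - 8,4, 12, 16, 34,77, 81, 88] 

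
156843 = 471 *333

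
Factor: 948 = 2^2*3^1*79^1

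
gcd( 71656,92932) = 4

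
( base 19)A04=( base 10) 3614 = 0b111000011110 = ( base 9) 4855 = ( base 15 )110e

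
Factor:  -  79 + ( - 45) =-2^2*31^1 =- 124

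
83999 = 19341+64658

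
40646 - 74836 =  -34190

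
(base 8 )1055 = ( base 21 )15B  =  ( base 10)557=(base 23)115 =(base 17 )1fd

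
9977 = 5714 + 4263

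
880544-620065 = 260479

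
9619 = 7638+1981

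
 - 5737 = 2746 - 8483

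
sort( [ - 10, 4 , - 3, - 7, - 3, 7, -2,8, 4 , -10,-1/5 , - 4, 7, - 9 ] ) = [ -10,-10,-9,-7, -4, - 3 , - 3, - 2, - 1/5,4,4, 7, 7 , 8]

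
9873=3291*3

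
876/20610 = 146/3435 = 0.04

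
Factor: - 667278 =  - 2^1*3^5*1373^1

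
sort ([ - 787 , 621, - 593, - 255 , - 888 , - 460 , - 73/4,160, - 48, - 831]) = [  -  888, - 831, - 787, - 593, - 460,  -  255, - 48,-73/4,160, 621 ] 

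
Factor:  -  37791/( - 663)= 57= 3^1*19^1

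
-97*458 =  - 44426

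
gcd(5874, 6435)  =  33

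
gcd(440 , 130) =10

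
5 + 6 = 11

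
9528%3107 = 207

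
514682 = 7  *73526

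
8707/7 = 8707/7 = 1243.86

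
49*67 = 3283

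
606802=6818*89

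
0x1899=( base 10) 6297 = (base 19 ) H88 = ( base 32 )64p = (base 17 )14D7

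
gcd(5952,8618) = 62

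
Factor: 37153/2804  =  53/4 = 2^(  -  2 )*53^1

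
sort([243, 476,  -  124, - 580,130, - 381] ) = [ - 580, - 381, - 124, 130,243, 476 ]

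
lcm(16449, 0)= 0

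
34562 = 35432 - 870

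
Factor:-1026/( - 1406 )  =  3^3* 37^(  -  1 )= 27/37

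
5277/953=5277/953  =  5.54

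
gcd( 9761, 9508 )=1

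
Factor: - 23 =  - 23^1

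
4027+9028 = 13055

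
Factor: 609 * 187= 3^1* 7^1  *11^1 * 17^1*29^1 = 113883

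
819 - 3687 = -2868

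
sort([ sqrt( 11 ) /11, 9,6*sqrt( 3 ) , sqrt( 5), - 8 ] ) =[ - 8 , sqrt(11 ) /11, sqrt( 5),9, 6*sqrt (3)] 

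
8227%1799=1031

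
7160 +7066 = 14226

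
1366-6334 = -4968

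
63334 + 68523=131857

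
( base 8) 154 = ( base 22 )4K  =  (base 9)130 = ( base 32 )3c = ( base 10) 108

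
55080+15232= 70312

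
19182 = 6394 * 3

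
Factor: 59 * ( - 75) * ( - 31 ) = 3^1*5^2*31^1  *  59^1 = 137175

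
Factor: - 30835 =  - 5^1 * 7^1* 881^1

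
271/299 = 271/299 = 0.91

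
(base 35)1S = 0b111111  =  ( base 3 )2100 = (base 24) 2F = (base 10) 63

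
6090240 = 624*9760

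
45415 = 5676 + 39739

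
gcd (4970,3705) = 5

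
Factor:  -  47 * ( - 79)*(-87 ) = -3^1*29^1*47^1*79^1 = - 323031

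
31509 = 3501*9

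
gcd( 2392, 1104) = 184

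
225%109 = 7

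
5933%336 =221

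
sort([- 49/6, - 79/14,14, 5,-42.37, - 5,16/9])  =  [ - 42.37,- 49/6, - 79/14, -5, 16/9,5,  14] 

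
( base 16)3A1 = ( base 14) 4A5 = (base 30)10T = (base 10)929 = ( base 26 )19J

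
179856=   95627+84229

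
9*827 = 7443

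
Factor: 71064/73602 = 2^2*7^1*29^( -1 )=28/29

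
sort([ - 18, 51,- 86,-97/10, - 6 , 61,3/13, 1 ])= [ - 86, - 18, - 97/10, - 6, 3/13,1 , 51,61 ] 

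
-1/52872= - 1/52872 =- 0.00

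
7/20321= 1/2903 = 0.00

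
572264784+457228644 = 1029493428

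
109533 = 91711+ 17822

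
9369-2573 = 6796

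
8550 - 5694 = 2856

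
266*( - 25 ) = -6650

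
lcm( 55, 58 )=3190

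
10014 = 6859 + 3155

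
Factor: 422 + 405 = 827^1 = 827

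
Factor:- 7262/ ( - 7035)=2^1*3^(-1)*5^(-1 )*7^(-1 )*67^(-1)*3631^1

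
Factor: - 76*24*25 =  - 45600 = - 2^5* 3^1*5^2*19^1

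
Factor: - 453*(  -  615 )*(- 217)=-3^2*5^1 *7^1*31^1  *41^1*151^1 = -60455115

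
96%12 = 0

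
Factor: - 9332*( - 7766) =72472312 = 2^3*11^1*353^1 *2333^1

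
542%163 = 53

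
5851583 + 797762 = 6649345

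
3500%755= 480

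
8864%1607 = 829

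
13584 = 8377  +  5207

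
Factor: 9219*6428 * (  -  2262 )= -134045513784 = - 2^3*3^2*7^1 *13^1*29^1*439^1*1607^1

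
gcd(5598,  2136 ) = 6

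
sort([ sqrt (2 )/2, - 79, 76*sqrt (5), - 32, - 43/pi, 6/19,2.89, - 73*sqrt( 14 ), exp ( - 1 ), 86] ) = [-73*sqrt(14 ),- 79, - 32, - 43/pi,6/19,exp ( - 1), sqrt(2)/2, 2.89, 86,76*sqrt( 5 )]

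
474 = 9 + 465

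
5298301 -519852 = 4778449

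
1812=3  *604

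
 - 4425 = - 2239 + - 2186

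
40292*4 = 161168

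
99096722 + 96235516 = 195332238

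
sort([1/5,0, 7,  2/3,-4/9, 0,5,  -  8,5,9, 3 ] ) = [-8, - 4/9,0, 0,1/5,  2/3,  3, 5, 5, 7 , 9 ] 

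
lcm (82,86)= 3526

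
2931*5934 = 17392554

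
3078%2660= 418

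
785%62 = 41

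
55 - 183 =  -  128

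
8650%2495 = 1165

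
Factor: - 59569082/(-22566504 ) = 29784541/11283252 = 2^( - 2)  *  3^( - 1)*940271^ ( - 1) * 29784541^1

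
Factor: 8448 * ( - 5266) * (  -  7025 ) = 2^9 *3^1*5^2 * 11^1 * 281^1*2633^1 = 312522355200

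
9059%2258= 27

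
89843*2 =179686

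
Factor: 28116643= 28116643^1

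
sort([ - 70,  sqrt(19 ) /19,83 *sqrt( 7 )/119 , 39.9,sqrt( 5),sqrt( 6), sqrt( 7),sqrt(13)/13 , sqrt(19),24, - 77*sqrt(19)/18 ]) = [-70, - 77*sqrt( 19 ) /18, sqrt(19) /19, sqrt(13)/13 , 83*sqrt( 7)/119 , sqrt( 5), sqrt( 6 ),sqrt(7),sqrt(19), 24, 39.9 ] 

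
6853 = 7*979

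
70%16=6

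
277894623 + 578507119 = 856401742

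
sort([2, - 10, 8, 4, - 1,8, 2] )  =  [-10, - 1,  2, 2,4, 8,  8 ] 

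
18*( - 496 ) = -8928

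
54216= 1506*36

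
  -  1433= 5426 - 6859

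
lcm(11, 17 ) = 187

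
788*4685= 3691780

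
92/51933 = 92/51933 =0.00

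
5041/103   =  48 + 97/103 = 48.94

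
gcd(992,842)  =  2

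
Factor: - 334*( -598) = 199732 = 2^2*13^1*23^1*167^1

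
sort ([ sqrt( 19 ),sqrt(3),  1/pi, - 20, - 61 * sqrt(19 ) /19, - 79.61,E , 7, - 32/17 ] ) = [ - 79.61, - 20 , - 61* sqrt( 19) /19, - 32/17, 1/pi, sqrt(3 ),E, sqrt(19),7]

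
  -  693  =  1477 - 2170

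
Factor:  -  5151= - 3^1 *17^1*101^1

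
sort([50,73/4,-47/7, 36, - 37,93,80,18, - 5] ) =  [  -  37,-47/7,-5,18,73/4, 36,50, 80, 93 ] 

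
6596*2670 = 17611320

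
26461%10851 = 4759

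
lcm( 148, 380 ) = 14060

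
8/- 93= - 8/93 = - 0.09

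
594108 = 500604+93504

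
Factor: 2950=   2^1 * 5^2 *59^1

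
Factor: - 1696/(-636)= 2^3 * 3^ ( - 1)  =  8/3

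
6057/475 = 12+357/475 = 12.75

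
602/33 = 602/33 =18.24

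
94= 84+10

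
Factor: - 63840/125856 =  - 35/69 = - 3^(-1)* 5^1*7^1*23^(-1)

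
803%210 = 173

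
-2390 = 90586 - 92976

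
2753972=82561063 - 79807091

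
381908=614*622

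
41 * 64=2624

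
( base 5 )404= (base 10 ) 104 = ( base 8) 150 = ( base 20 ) 54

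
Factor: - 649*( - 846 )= 549054 = 2^1*3^2*11^1*47^1*59^1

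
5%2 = 1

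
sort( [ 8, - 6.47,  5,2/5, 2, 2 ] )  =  [ - 6.47,2/5,2,  2,5, 8]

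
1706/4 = 426 + 1/2= 426.50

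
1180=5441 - 4261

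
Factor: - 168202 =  - 2^1*37^1*2273^1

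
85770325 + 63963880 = 149734205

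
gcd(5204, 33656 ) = 4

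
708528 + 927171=1635699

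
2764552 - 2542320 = 222232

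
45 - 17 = 28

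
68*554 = 37672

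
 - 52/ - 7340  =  13/1835 = 0.01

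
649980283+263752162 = 913732445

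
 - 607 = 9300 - 9907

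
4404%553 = 533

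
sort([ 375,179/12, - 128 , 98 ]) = [-128, 179/12,98,375]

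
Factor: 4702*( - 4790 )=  - 22522580= -  2^2*5^1 *479^1*2351^1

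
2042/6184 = 1021/3092 = 0.33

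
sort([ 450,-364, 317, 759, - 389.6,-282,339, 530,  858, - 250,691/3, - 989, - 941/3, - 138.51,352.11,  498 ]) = [ - 989, - 389.6, - 364, - 941/3,-282, - 250,  -  138.51,691/3, 317, 339,352.11, 450,498, 530,759,858] 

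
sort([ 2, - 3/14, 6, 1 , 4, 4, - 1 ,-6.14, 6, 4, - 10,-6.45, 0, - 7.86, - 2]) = [ - 10 , - 7.86,-6.45, - 6.14, - 2, - 1, - 3/14, 0 , 1, 2, 4,  4,4, 6,6]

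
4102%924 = 406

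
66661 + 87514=154175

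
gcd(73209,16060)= 1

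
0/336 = 0 = 0.00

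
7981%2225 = 1306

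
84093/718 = 84093/718=117.12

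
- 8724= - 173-8551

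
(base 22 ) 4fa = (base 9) 3108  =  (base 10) 2276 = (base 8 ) 4344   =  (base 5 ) 33101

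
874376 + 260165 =1134541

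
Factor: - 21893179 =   -  7^1*11^1 * 157^1*1811^1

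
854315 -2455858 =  - 1601543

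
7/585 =7/585=0.01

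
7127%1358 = 337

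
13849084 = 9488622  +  4360462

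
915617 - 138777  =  776840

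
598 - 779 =-181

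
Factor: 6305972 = 2^2*1576493^1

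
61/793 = 1/13  =  0.08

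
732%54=30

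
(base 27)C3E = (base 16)228b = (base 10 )8843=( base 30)9on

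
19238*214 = 4116932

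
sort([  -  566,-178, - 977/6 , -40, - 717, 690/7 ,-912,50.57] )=[ - 912, - 717, - 566, - 178, - 977/6,  -  40, 50.57,690/7 ] 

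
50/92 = 25/46 = 0.54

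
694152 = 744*933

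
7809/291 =2603/97 = 26.84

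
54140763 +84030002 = 138170765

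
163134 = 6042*27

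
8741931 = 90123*97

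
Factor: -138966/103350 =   -  437/325 = - 5^( - 2 )*13^( - 1)*  19^1*23^1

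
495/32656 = 495/32656 = 0.02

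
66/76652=33/38326 = 0.00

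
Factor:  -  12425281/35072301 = -3^( - 1 )*1062797^(-1)*1129571^1 = -  1129571/3188391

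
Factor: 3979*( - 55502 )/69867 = - 220842458/69867 = - 2^1*3^( - 2)*7^( - 1 )*23^1*173^1*1109^( - 1)*27751^1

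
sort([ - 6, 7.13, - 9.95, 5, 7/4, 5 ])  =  [ - 9.95,  -  6 , 7/4, 5,5, 7.13]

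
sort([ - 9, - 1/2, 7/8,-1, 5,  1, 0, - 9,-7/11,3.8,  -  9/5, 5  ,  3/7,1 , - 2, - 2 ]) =[ - 9, -9, - 2,  -  2, - 9/5,-1,- 7/11, -1/2,  0, 3/7, 7/8, 1, 1,3.8, 5, 5]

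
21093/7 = 21093/7 = 3013.29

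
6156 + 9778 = 15934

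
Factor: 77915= 5^1*15583^1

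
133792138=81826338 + 51965800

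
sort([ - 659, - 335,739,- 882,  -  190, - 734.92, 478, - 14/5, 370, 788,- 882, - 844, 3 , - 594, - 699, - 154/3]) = [ - 882, - 882, - 844, - 734.92, - 699,- 659, - 594, - 335, - 190, - 154/3, - 14/5,3,370,478 , 739,788 ]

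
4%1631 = 4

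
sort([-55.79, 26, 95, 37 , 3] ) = [-55.79,  3,26, 37,95 ] 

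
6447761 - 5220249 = 1227512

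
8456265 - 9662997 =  - 1206732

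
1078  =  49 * 22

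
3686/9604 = 1843/4802 = 0.38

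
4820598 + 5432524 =10253122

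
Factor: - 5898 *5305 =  - 31288890  =  -2^1*3^1*5^1 * 983^1*1061^1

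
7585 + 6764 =14349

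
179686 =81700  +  97986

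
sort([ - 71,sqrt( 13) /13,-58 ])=[ - 71, - 58, sqrt( 13) /13] 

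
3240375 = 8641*375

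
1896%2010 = 1896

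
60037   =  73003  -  12966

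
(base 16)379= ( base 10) 889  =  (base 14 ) 477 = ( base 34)q5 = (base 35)PE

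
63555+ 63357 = 126912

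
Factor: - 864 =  - 2^5*3^3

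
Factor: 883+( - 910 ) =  - 27 = - 3^3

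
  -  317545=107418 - 424963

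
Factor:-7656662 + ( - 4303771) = -11960433 = -  3^3 * 442979^1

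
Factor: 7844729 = 7844729^1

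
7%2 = 1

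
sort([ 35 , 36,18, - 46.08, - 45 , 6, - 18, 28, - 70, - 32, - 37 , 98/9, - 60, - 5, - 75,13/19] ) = [ - 75, - 70, - 60, - 46.08, - 45,-37, - 32 ,-18, - 5, 13/19,6,98/9, 18 , 28,  35, 36]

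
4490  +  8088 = 12578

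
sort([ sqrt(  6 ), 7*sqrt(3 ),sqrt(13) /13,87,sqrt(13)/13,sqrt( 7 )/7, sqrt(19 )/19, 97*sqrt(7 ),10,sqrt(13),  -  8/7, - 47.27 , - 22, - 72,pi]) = [ - 72, - 47.27, - 22, - 8/7,sqrt(19) /19,sqrt(13) /13, sqrt (13) /13,sqrt( 7 )/7,sqrt(6 ),pi,sqrt(13 ),10 , 7 * sqrt(3),87, 97*sqrt( 7) ] 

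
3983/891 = 4  +  419/891  =  4.47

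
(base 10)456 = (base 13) 291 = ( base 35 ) d1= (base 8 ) 710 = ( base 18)176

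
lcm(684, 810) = 30780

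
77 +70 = 147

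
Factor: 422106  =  2^1*3^1*70351^1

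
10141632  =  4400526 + 5741106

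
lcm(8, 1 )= 8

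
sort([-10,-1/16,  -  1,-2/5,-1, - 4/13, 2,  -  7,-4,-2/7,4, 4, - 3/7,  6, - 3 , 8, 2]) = [-10,  -  7, - 4, - 3, - 1, - 1, - 3/7, - 2/5,  -  4/13, - 2/7,-1/16, 2, 2,4,4, 6,8]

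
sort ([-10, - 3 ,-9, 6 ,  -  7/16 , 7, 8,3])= [- 10, - 9,  -  3,  -  7/16,3,  6,7, 8]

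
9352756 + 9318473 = 18671229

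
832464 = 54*15416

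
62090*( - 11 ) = -682990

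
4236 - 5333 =-1097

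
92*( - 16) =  -1472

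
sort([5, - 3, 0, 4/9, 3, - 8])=[ - 8,-3, 0, 4/9,3, 5 ]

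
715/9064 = 65/824 =0.08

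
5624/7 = 5624/7= 803.43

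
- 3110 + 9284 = 6174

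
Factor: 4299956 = 2^2*1074989^1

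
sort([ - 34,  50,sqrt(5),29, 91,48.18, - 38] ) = [ - 38,-34,sqrt( 5),29,48.18,50,91 ] 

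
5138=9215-4077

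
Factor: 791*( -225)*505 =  - 3^2*5^3*7^1*101^1*113^1 = -  89877375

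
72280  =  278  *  260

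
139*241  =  33499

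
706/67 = 706/67= 10.54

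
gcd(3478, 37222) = 74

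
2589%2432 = 157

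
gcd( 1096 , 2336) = 8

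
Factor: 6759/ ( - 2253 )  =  -3 = - 3^1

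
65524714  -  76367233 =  - 10842519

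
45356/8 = 5669  +  1/2 = 5669.50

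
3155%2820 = 335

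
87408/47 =87408/47 = 1859.74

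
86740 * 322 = 27930280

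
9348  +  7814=17162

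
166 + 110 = 276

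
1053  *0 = 0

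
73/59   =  73/59   =  1.24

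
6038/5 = 6038/5 = 1207.60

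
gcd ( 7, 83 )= 1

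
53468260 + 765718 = 54233978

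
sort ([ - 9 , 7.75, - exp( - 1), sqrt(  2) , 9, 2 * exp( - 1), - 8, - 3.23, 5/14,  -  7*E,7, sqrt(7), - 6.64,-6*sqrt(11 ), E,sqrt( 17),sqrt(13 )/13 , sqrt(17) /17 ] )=[ - 6* sqrt(11 ), - 7*E , -9, - 8, - 6.64, - 3.23, - exp( - 1 ), sqrt(17 )/17,sqrt(13)/13  ,  5/14, 2*exp( - 1), sqrt(2), sqrt( 7 ), E,sqrt(17), 7,7.75, 9]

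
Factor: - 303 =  - 3^1*101^1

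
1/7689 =1/7689 =0.00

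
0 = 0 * 529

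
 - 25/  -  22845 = 5/4569 = 0.00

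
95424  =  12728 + 82696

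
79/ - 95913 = -79/95913 = -0.00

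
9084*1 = 9084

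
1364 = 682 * 2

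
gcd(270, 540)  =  270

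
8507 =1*8507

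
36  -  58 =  - 22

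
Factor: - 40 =- 2^3*5^1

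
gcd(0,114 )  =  114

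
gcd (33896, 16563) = 1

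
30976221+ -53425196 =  - 22448975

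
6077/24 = 6077/24  =  253.21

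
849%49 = 16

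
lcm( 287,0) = 0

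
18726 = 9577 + 9149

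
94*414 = 38916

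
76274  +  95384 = 171658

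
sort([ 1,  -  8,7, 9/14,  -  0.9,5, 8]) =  [-8, - 0.9, 9/14, 1, 5, 7,  8]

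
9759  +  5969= 15728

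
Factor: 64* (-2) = -2^7 = -128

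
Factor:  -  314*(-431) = 2^1*157^1*431^1 = 135334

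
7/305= 7/305=0.02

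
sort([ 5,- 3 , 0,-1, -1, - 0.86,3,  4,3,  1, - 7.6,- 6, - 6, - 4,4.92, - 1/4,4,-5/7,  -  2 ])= [- 7.6,  -  6, - 6,-4, - 3,  -  2, -1,-1,- 0.86,- 5/7,-1/4, 0, 1,  3,3, 4,4, 4.92,5 ] 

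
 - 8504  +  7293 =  - 1211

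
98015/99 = 98015/99 = 990.05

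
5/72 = 5/72= 0.07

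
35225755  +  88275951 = 123501706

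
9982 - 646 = 9336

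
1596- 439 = 1157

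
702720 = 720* 976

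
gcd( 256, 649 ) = 1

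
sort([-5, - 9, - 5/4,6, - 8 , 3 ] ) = [ - 9, - 8, - 5,-5/4, 3,6]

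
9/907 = 9/907 = 0.01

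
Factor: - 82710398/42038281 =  - 2^1 * 2081^(-1)*20201^( - 1) * 41355199^1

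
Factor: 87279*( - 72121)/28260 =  - 2098216253/9420  =  -2^(- 2 ) * 3^( - 1 )*5^( - 1 )*7^1 * 47^1*157^( -1) * 619^1*10303^1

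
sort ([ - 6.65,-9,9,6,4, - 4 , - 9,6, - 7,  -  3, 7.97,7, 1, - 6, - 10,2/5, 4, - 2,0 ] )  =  [ - 10, - 9, - 9, - 7,  -  6.65,-6,  -  4, - 3, - 2,0,2/5,1,4, 4, 6, 6,7,7.97,9]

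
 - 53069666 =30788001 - 83857667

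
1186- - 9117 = 10303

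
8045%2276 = 1217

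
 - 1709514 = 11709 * ( - 146)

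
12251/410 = 12251/410 = 29.88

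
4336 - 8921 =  - 4585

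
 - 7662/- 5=1532+ 2/5 = 1532.40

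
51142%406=392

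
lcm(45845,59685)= 3163305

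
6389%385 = 229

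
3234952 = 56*57767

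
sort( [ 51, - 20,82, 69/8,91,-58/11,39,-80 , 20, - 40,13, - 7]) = [-80,  -  40,-20, - 7, - 58/11,69/8,13,  20, 39, 51,82,91 ] 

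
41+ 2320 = 2361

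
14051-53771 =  - 39720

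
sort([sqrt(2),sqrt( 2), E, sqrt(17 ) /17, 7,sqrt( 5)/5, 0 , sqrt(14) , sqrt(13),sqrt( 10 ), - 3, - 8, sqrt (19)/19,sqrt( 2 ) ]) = [ - 8 , - 3,0, sqrt ( 19) /19, sqrt( 17)/17, sqrt( 5 )/5,sqrt (2),sqrt(2), sqrt(2), E, sqrt( 10 ), sqrt(13 ),sqrt(14),7] 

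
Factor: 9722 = 2^1  *  4861^1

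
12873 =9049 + 3824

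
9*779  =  7011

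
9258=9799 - 541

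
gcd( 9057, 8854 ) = 1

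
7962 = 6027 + 1935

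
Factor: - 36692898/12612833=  - 2^1*3^1 * 11^1*555953^1*12612833^ ( - 1 )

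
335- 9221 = -8886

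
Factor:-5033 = -7^1*719^1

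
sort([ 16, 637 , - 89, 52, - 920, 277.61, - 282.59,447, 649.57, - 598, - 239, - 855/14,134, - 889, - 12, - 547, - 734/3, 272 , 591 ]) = [ - 920 ,-889,-598, - 547, - 282.59, - 734/3 , - 239 , -89, - 855/14, - 12, 16, 52,134, 272, 277.61, 447, 591, 637,649.57]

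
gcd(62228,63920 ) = 188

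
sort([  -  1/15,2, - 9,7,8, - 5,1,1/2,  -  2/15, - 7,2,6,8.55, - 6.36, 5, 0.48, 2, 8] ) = [ - 9,- 7, - 6.36,-5,-2/15, - 1/15 , 0.48,1/2, 1,  2 , 2,2, 5,6,7,8,8,8.55 ] 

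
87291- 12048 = 75243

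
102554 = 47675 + 54879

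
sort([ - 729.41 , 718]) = [-729.41, 718]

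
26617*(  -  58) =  - 1543786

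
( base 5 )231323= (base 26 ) c8i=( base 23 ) fhc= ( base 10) 8338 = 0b10000010010010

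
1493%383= 344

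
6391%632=71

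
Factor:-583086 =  - 2^1*3^1*7^1*13883^1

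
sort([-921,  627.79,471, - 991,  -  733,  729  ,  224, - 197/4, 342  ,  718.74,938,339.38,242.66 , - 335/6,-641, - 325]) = [ - 991, - 921,- 733,-641, - 325, - 335/6, - 197/4,224,242.66 , 339.38, 342,471,627.79,718.74,729,938] 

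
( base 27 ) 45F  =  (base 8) 5772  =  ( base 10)3066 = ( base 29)3il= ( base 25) 4mg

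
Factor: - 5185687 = - 13^1 * 59^1 * 6761^1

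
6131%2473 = 1185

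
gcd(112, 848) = 16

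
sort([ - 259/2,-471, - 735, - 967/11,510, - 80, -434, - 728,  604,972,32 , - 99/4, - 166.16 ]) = [ - 735, - 728, - 471 , - 434, - 166.16, - 259/2, - 967/11,- 80, - 99/4,32, 510, 604,972]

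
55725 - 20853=34872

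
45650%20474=4702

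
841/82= 841/82 = 10.26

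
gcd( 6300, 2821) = 7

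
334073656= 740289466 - 406215810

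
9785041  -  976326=8808715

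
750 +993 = 1743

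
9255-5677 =3578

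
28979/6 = 28979/6 =4829.83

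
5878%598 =496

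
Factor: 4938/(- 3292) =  - 2^( - 1) * 3^1 = -  3/2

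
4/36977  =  4/36977 = 0.00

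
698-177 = 521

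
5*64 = 320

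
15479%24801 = 15479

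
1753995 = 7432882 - 5678887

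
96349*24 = 2312376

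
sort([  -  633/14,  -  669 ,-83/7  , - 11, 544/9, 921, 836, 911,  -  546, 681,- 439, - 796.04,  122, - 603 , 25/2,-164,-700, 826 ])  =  [ - 796.04,-700, - 669, - 603,  -  546, - 439 ,  -  164, - 633/14, - 83/7, -11, 25/2, 544/9, 122,681, 826,836, 911, 921 ] 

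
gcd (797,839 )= 1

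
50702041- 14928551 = 35773490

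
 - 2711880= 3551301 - 6263181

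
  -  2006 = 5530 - 7536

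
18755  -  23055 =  - 4300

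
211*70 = 14770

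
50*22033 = 1101650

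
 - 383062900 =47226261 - 430289161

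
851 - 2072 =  - 1221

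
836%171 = 152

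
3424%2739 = 685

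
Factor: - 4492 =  - 2^2 * 1123^1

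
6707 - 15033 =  - 8326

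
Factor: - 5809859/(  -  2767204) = 528169/251564 = 2^( - 2 )* 43^1 * 61^(  -  1 )  *  71^1* 173^1*1031^(- 1 )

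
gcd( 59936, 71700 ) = 4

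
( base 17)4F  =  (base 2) 1010011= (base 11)76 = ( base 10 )83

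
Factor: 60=2^2 * 3^1 * 5^1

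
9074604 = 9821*924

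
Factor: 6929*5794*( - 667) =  - 26777799542 = -2^1*13^2*23^1 * 29^1*41^1*2897^1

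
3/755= 3/755=0.00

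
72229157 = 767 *94171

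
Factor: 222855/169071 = 5^1*7^( - 1)*97^(-1) *179^1 = 895/679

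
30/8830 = 3/883  =  0.00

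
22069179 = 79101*279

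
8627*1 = 8627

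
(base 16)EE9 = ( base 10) 3817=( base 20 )9AH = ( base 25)62H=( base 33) 3GM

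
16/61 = 16/61=0.26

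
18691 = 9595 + 9096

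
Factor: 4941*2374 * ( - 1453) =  - 2^1*3^4*61^1*1187^1* 1453^1= - 17043594102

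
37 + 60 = 97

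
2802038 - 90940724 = - 88138686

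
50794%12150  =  2194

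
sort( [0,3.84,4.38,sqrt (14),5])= [ 0,sqrt ( 14 ),3.84,4.38,5] 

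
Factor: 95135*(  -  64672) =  - 6152570720 = - 2^5*5^1*43^1*47^1*53^1*359^1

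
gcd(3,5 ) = 1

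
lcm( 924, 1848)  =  1848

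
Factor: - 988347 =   -  3^1*73^1*4513^1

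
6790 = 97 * 70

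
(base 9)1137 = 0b1101001100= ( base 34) os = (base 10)844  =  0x34c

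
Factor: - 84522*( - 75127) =2^1*3^1*13^1*5779^1*14087^1 = 6349884294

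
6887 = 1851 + 5036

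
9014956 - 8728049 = 286907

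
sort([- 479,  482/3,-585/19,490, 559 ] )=[ - 479, -585/19, 482/3, 490, 559 ] 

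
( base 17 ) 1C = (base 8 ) 35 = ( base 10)29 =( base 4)131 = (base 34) t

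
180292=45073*4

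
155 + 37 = 192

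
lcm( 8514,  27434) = 246906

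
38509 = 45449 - 6940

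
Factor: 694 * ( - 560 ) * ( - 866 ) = 336562240= 2^6*5^1*7^1*347^1*433^1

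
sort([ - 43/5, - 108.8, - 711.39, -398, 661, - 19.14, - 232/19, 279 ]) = [ - 711.39, - 398, - 108.8, - 19.14,-232/19, - 43/5, 279, 661 ]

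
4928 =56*88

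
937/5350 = 937/5350= 0.18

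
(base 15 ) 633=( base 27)1OL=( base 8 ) 2566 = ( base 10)1398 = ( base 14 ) 71C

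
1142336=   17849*64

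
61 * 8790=536190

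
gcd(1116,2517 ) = 3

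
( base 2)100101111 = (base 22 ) dh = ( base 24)cf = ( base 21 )E9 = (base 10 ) 303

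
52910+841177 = 894087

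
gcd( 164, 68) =4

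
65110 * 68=4427480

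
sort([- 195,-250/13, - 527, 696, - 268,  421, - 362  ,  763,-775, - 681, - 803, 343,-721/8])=[ - 803, - 775, - 681, - 527, - 362, - 268, - 195,-721/8, - 250/13, 343, 421, 696,763]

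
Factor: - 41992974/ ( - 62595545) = 2^1*3^2*5^(-1)*521^ ( - 1)  *  727^1*3209^1*24029^(  -  1) 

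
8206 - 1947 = 6259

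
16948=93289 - 76341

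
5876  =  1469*4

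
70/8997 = 70/8997 = 0.01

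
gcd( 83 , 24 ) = 1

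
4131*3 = 12393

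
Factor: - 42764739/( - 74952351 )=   14254913/24984117 = 3^ ( - 2 )*3673^1*3881^1*2776013^(  -  1) 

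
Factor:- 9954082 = - 2^1*4977041^1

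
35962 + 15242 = 51204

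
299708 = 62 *4834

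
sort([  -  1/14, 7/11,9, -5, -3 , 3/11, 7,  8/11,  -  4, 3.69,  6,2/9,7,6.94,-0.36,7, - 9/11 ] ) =[ - 5,-4, - 3,- 9/11, - 0.36,  -  1/14, 2/9,3/11,7/11,8/11, 3.69,6, 6.94,7,  7, 7,9]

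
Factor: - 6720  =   - 2^6*  3^1  *  5^1*7^1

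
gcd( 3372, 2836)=4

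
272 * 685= 186320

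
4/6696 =1/1674=0.00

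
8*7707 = 61656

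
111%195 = 111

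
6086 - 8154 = - 2068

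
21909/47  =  21909/47 = 466.15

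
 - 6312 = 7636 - 13948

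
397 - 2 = 395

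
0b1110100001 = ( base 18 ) 2FB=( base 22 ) 1K5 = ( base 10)929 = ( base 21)225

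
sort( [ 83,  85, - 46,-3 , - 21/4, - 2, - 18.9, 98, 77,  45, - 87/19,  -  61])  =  [ - 61,  -  46, - 18.9,  -  21/4,  -  87/19, - 3, - 2,45,  77, 83,85,98]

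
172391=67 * 2573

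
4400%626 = 18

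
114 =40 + 74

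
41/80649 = 41/80649  =  0.00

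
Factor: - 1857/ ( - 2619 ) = 619/873 = 3^ ( - 2)*97^( - 1)*619^1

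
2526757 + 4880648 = 7407405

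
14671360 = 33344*440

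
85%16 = 5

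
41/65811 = 41/65811 =0.00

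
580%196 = 188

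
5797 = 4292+1505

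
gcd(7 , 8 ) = 1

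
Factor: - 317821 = -7^1*45403^1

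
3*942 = 2826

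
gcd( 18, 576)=18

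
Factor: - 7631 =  - 13^1 * 587^1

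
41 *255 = 10455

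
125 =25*5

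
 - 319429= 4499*(- 71)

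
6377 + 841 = 7218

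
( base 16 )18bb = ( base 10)6331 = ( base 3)22200111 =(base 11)4836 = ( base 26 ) 99d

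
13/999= 13/999 = 0.01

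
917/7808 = 917/7808 =0.12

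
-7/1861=-7/1861= - 0.00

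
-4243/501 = - 4243/501 = - 8.47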